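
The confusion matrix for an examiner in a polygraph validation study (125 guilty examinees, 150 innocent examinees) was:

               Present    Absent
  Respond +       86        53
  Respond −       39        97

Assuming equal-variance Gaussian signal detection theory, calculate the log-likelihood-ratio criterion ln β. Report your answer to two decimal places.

ln β = -0.05

H = 86/125 = 0.6880
FA = 53/150 = 0.3533
Φ⁻¹(H) = 0.490
Φ⁻¹(FA) = -0.376
ln β = −½·[z(H)² − z(FA)²] = −0.5 × (0.240 − 0.141) = -0.0495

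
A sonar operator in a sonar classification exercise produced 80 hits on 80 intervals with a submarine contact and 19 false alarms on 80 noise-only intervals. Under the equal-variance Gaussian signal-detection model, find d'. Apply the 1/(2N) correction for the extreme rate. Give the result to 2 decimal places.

The hit rate is 80/80 = 1, so apply the 1/(2N) correction: H → 1 − 1/(2·80) = 0.99375.
z(H) = z(0.99375) = 2.498
z(FA) = z(0.23750) = -0.714
d' = 2.498 − (-0.714) = 3.212

d' = 3.21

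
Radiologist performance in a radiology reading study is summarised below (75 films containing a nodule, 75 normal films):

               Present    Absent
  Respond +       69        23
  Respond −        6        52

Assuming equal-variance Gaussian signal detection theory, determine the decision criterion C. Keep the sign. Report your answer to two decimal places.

C = -0.45

H = 69/75 = 0.9200
FA = 23/75 = 0.3067
z(H) = z(0.9200) = 1.405
z(FA) = z(0.3067) = -0.505
c = −½·[z(H) + z(FA)] = −0.5 × (1.405 + (-0.505)) = -0.450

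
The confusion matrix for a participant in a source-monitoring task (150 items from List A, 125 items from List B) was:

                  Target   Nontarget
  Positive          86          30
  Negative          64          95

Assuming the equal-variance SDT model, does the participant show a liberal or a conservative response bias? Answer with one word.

z(H) = 0.185, z(FA) = -0.706
c = −½·(z(H) + z(FA)) = 0.2605
c > 0 → conservative criterion (biased toward responding “no”).

conservative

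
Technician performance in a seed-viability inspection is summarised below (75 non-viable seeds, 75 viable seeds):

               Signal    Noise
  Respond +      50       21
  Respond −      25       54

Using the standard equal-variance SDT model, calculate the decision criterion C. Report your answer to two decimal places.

C = 0.08

H = 50/75 = 0.6667
FA = 21/75 = 0.2800
z(H) = z(0.6667) = 0.431
z(FA) = z(0.2800) = -0.583
c = −½·[z(H) + z(FA)] = −0.5 × (0.431 + (-0.583)) = 0.076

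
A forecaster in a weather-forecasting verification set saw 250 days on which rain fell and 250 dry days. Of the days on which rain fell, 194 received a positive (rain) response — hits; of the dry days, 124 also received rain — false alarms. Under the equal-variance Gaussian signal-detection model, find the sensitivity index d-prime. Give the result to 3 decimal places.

H = 194/250 = 0.7760
FA = 124/250 = 0.4960
Φ⁻¹(0.7760) = 0.7588, Φ⁻¹(0.4960) = -0.0100
d' = z(H) − z(FA) = 0.7588 − (-0.0100) = 0.7688

d-prime = 0.769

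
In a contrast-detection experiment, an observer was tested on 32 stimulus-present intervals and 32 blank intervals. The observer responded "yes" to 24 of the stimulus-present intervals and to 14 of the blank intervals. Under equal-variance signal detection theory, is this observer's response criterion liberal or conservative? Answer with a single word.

liberal

z(H) = 0.674, z(FA) = -0.157
c = −½·(z(H) + z(FA)) = -0.2585
c < 0 → liberal criterion (biased toward responding “yes”).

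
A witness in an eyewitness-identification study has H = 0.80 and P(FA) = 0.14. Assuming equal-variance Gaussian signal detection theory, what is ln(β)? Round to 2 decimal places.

ln β = 0.23

Φ⁻¹(H) = 0.842
Φ⁻¹(FA) = -1.080
ln β = −½·[z(H)² − z(FA)²] = −0.5 × (0.709 − 1.166) = 0.2285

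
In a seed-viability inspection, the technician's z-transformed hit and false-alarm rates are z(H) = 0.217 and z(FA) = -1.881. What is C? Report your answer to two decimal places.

c = −½·[z(H) + z(FA)] = −½·(0.217 + (-1.881)) = 0.832
c > 0: the technician has a conservative response bias.

C = 0.83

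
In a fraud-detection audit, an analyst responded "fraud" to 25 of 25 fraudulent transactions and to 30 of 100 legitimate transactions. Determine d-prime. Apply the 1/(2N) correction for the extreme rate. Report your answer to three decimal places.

d-prime = 2.578

The hit rate is 25/25 = 1, so apply the 1/(2N) correction: H → 1 − 1/(2·25) = 0.98000.
z(H) = z(0.98000) = 2.0537
z(FA) = z(0.30000) = -0.5244
d' = 2.0537 − (-0.5244) = 2.5781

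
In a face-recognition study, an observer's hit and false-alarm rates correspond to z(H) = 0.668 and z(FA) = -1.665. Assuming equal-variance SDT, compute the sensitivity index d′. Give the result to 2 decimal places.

d′ = 2.33

d' = z(H) − z(FA) = 0.668 − (-1.665) = 2.333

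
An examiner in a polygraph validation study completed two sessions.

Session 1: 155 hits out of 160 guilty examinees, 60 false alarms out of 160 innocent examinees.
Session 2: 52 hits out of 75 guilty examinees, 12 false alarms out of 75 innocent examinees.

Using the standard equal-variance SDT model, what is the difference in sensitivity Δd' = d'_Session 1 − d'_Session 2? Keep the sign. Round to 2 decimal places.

Δd' = 0.68

Session 1: z(0.9688) = 1.863, z(0.3750) = -0.319, d' = 2.182
Session 2: z(0.6933) = 0.505, z(0.1600) = -0.994, d' = 1.499
Δd' = d'_Session 1 − d'_Session 2 = 2.182 − 1.499 = 0.683
Session 1 has the higher sensitivity.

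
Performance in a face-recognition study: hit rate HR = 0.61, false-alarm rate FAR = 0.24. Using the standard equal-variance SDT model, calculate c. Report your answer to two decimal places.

c = 0.21

z(0.61) = 0.2793, z(0.24) = -0.7063
c = −½·[z(H) + z(FA)] = −0.5 × (0.2793 + (-0.7063)) = 0.2135
c > 0: the observer has a conservative response bias.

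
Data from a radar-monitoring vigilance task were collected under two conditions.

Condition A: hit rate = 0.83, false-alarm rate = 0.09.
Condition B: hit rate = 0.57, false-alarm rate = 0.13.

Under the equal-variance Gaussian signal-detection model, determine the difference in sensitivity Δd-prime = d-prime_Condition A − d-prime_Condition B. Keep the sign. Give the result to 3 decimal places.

Condition A: z(0.83) = 0.9542, z(0.09) = -1.3408, d' = 2.2950
Condition B: z(0.57) = 0.1764, z(0.13) = -1.1264, d' = 1.3028
Δd' = d'_Condition A − d'_Condition B = 2.2950 − 1.3028 = 0.9922
Condition A has the higher sensitivity.

Δd-prime = 0.992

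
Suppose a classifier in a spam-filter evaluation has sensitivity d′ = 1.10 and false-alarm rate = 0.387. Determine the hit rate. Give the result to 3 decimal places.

hit rate = 0.792

z(false-alarm rate) = z(0.387) = -0.2871
z(H) = z(FA) + d' = -0.2871 + 1.10 = 0.8129
hit rate = Φ(0.8129) = 0.7919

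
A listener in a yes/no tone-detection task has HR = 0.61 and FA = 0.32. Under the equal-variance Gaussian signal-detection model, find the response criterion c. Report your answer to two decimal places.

z(H) = z(0.61) = 0.279
z(FA) = z(0.32) = -0.468
c = −½·[z(H) + z(FA)] = −0.5 × (0.279 + (-0.468)) = 0.0945
c > 0: the listener has a conservative response bias.

c = 0.09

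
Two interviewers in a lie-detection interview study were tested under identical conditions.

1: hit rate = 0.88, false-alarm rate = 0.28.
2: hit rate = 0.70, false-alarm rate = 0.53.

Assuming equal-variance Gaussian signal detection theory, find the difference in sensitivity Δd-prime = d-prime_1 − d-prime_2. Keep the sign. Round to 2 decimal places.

Δd-prime = 1.31

1: z(0.88) = 1.175, z(0.28) = -0.583, d' = 1.758
2: z(0.70) = 0.524, z(0.53) = 0.075, d' = 0.449
Δd' = d'_1 − d'_2 = 1.758 − 0.449 = 1.309
1 has the higher sensitivity.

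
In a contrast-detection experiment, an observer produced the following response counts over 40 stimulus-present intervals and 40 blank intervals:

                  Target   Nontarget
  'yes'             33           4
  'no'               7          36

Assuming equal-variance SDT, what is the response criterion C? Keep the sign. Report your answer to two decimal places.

H = 33/40 = 0.8250
FA = 4/40 = 0.1000
z(0.8250) = 0.9346, z(0.1000) = -1.2816
c = −½·[z(H) + z(FA)] = −0.5 × (0.9346 + (-1.2816)) = 0.1735

C = 0.17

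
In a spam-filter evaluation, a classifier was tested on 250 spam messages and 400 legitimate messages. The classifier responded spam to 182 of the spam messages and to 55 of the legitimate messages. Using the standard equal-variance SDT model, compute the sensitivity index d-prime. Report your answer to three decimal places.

H = 182/250 = 0.7280
FA = 55/400 = 0.1375
z(0.7280) = 0.6068, z(0.1375) = -1.0916
d' = z(H) − z(FA) = 0.6068 − (-1.0916) = 1.6984

d-prime = 1.698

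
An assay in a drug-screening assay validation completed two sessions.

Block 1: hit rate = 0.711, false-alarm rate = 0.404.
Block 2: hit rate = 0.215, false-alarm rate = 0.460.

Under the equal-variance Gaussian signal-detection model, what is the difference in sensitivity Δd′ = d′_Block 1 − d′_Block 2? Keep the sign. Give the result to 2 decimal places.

Δd′ = 1.49

Block 1: z(0.711) = 0.556, z(0.404) = -0.243, d' = 0.799
Block 2: z(0.215) = -0.789, z(0.460) = -0.100, d' = -0.689
Δd' = d'_Block 1 − d'_Block 2 = 0.799 − (-0.689) = 1.488
Block 1 has the higher sensitivity.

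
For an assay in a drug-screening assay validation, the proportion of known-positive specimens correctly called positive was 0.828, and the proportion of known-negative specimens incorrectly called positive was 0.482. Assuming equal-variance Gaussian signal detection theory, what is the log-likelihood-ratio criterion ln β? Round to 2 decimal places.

z(H) = z(0.828) = 0.946
z(FA) = z(0.482) = -0.045
ln β = −½·[z(H)² − z(FA)²] = −0.5 × (0.895 − 0.002) = -0.4465

ln β = -0.45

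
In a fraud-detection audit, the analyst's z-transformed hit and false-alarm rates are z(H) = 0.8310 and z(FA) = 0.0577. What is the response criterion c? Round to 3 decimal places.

c = −½·[z(H) + z(FA)] = −½·(0.8310 + 0.0577) = -0.44435

c = -0.444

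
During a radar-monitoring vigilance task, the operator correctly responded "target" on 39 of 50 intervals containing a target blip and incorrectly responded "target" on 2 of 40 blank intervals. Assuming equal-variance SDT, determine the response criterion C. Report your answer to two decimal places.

C = 0.44

H = 39/50 = 0.7800
FA = 2/40 = 0.0500
z(H) = 0.772
z(FA) = -1.645
c = −½·[z(H) + z(FA)] = −0.5 × (0.772 + (-1.645)) = 0.4365
c > 0: the operator has a conservative response bias.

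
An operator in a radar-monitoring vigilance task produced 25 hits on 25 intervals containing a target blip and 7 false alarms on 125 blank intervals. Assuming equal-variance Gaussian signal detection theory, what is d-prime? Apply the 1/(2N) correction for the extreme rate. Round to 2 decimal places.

d-prime = 3.64

The hit rate is 25/25 = 1, so apply the 1/(2N) correction: H → 1 − 1/(2·25) = 0.98000.
z(H) = z(0.98000) = 2.054
z(FA) = z(0.05600) = -1.589
d' = 2.054 − (-1.589) = 3.643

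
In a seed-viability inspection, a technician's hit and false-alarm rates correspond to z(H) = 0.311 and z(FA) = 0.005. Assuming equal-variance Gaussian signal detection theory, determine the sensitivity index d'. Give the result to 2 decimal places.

d' = z(H) − z(FA) = 0.311 − 0.005 = 0.306

d' = 0.31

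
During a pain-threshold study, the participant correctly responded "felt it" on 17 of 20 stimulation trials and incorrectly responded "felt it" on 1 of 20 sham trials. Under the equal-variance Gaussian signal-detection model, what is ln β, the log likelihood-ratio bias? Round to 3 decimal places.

ln β = 0.816

H = 17/20 = 0.8500
FA = 1/20 = 0.0500
z(H) = 1.0364
z(FA) = -1.6449
ln β = −½·[z(H)² − z(FA)²] = −0.5 × (1.0741 − 2.7057) = 0.8158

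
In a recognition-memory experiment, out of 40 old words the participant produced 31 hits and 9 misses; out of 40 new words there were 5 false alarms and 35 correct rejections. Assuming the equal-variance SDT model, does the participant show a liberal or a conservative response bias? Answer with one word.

z(H) = 0.755, z(FA) = -1.150
c = −½·(z(H) + z(FA)) = 0.1975
c > 0 → conservative criterion (biased toward responding “no”).

conservative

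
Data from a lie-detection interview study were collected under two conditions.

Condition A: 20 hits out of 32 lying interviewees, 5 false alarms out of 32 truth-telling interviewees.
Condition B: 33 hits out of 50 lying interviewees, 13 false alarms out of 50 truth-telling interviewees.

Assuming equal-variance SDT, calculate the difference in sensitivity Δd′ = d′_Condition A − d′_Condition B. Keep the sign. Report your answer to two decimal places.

Condition A: z(0.6250) = 0.319, z(0.1562) = -1.010, d' = 1.329
Condition B: z(0.6600) = 0.412, z(0.2600) = -0.643, d' = 1.055
Δd' = d'_Condition A − d'_Condition B = 1.329 − 1.055 = 0.274
Condition A has the higher sensitivity.

Δd′ = 0.27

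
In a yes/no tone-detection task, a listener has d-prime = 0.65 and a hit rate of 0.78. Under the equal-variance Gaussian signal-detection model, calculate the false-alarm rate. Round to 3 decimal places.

z(hit rate) = z(0.78) = 0.7722
z(FA) = z(H) − d' = 0.7722 − 0.65 = 0.1222
false-alarm rate = Φ(0.1222) = 0.5486

false-alarm rate = 0.549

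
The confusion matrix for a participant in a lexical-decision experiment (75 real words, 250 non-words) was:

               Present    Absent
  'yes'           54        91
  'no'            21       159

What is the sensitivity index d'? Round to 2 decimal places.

d' = 0.93

H = 54/75 = 0.7200
FA = 91/250 = 0.3640
z(H) = 0.5828
z(FA) = -0.3478
d' = z(H) − z(FA) = 0.5828 − (-0.3478) = 0.9306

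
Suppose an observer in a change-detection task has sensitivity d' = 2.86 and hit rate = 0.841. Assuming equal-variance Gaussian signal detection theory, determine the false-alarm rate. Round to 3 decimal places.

z(hit rate) = z(0.841) = 0.9986
z(FA) = z(H) − d' = 0.9986 − 2.86 = -1.8614
false-alarm rate = Φ(-1.8614) = 0.0313

false-alarm rate = 0.031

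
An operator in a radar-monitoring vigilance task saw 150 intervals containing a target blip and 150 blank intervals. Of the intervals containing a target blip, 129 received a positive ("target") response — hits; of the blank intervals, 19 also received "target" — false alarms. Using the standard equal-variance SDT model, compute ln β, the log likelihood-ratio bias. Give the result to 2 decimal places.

H = 129/150 = 0.8600
FA = 19/150 = 0.1267
Φ⁻¹(0.8600) = 1.080, Φ⁻¹(0.1267) = -1.142
ln β = −½·[z(H)² − z(FA)²] = −0.5 × (1.166 − 1.304) = 0.069

ln β = 0.07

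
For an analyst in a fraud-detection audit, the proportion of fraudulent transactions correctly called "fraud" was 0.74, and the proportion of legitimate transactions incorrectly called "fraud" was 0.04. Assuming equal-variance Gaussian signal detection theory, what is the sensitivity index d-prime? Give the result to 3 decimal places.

d-prime = 2.394

z(H) = z(0.74) = 0.6433
z(FA) = z(0.04) = -1.7507
d' = z(H) − z(FA) = 0.6433 − (-1.7507) = 2.3940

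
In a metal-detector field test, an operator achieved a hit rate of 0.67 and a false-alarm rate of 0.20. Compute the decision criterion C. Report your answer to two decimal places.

z(H) = 0.4399
z(FA) = -0.8416
c = −½·[z(H) + z(FA)] = −0.5 × (0.4399 + (-0.8416)) = 0.20085
c > 0: the operator has a conservative response bias.

C = 0.20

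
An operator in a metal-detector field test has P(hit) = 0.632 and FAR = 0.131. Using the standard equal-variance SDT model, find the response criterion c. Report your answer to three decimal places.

c = 0.392

Φ⁻¹(H) = Φ⁻¹(0.632) = 0.3372
Φ⁻¹(FA) = Φ⁻¹(0.131) = -1.1217
c = −½·[z(H) + z(FA)] = −0.5 × (0.3372 + (-1.1217)) = 0.39225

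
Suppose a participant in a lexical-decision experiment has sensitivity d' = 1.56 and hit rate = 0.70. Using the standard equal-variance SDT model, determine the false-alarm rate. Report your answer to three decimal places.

false-alarm rate = 0.150

z(hit rate) = z(0.70) = 0.5244
z(FA) = z(H) − d' = 0.5244 − 1.56 = -1.0356
false-alarm rate = Φ(-1.0356) = 0.1502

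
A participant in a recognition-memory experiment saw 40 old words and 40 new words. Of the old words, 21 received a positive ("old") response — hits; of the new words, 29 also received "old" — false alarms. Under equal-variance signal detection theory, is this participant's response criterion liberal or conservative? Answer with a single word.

liberal

z(H) = 0.063, z(FA) = 0.598
c = −½·(z(H) + z(FA)) = -0.3305
c < 0 → liberal criterion (biased toward responding “yes”).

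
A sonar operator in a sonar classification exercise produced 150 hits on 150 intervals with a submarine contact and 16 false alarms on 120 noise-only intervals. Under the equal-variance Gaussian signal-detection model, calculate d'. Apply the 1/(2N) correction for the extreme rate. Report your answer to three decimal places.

d' = 3.824

The hit rate is 150/150 = 1, so apply the 1/(2N) correction: H → 1 − 1/(2·150) = 0.99667.
z(H) = z(0.99667) = 2.7134
z(FA) = z(0.13333) = -1.1108
d' = 2.7134 − (-1.1108) = 3.8242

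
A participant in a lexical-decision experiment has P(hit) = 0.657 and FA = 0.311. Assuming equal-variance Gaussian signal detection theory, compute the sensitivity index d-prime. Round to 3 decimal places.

Φ⁻¹(0.657) = 0.4043, Φ⁻¹(0.311) = -0.4930
d' = z(H) − z(FA) = 0.4043 − (-0.4930) = 0.8973

d-prime = 0.897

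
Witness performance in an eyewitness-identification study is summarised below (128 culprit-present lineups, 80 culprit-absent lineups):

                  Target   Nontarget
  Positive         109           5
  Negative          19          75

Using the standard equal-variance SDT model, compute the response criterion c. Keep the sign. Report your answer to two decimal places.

c = 0.25

H = 109/128 = 0.8516
FA = 5/80 = 0.0625
Φ⁻¹(H) = Φ⁻¹(0.8516) = 1.0433
Φ⁻¹(FA) = Φ⁻¹(0.0625) = -1.5341
c = −½·[z(H) + z(FA)] = −0.5 × (1.0433 + (-1.5341)) = 0.2454
c > 0: the witness has a conservative response bias.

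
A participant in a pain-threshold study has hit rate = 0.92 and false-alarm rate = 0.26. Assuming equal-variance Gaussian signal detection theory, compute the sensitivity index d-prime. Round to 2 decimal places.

d-prime = 2.05

Φ⁻¹(H) = 1.405
Φ⁻¹(FA) = -0.643
d' = z(H) − z(FA) = 1.405 − (-0.643) = 2.048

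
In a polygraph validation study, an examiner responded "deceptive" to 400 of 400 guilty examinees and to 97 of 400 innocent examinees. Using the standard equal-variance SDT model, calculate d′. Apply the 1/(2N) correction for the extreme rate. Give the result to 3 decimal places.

The hit rate is 400/400 = 1, so apply the 1/(2N) correction: H → 1 − 1/(2·400) = 0.99875.
z(H) = z(0.99875) = 3.0233
z(FA) = z(0.24250) = -0.6983
d' = 3.0233 − (-0.6983) = 3.7216

d′ = 3.722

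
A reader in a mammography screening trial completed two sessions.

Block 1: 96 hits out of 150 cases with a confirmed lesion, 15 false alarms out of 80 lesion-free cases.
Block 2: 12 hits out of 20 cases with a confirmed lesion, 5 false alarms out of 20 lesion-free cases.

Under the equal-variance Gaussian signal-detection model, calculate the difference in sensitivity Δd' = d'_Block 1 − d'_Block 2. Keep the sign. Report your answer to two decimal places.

Δd' = 0.32

Block 1: z(0.6400) = 0.358, z(0.1875) = -0.887, d' = 1.245
Block 2: z(0.6000) = 0.253, z(0.2500) = -0.674, d' = 0.927
Δd' = d'_Block 1 − d'_Block 2 = 1.245 − 0.927 = 0.318
Block 1 has the higher sensitivity.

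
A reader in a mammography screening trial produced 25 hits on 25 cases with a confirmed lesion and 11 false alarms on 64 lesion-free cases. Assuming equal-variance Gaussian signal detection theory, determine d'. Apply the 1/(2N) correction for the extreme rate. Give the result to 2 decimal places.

d' = 3.00

The hit rate is 25/25 = 1, so apply the 1/(2N) correction: H → 1 − 1/(2·25) = 0.98000.
z(H) = z(0.98000) = 2.054
z(FA) = z(0.17188) = -0.947
d' = 2.054 − (-0.947) = 3.001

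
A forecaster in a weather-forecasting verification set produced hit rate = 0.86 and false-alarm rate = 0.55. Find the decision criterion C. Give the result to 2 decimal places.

z(0.86) = 1.0803, z(0.55) = 0.1257
c = −½·[z(H) + z(FA)] = −0.5 × (1.0803 + 0.1257) = -0.6030
c < 0: the forecaster has a liberal response bias.

C = -0.60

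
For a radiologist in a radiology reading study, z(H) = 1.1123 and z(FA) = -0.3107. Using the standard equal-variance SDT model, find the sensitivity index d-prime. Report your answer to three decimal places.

d-prime = 1.423

d' = z(H) − z(FA) = 1.1123 − (-0.3107) = 1.4230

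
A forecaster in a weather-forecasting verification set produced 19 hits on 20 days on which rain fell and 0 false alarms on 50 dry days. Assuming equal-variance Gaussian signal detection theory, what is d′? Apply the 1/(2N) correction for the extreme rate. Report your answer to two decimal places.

d′ = 3.97

The false-alarm rate is 0/50 = 0, so apply the 1/(2N) correction: FA → 1/(2·50) = 0.01000.
z(H) = z(0.95000) = 1.645
z(FA) = z(0.01000) = -2.326
d' = 1.645 − (-2.326) = 3.971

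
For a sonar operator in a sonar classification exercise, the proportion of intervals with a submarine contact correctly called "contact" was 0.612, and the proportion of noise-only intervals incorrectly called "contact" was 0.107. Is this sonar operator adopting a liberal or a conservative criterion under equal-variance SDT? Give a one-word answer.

conservative

z(H) = 0.285, z(FA) = -1.243
c = −½·(z(H) + z(FA)) = 0.479
c > 0 → conservative criterion (biased toward responding “no”).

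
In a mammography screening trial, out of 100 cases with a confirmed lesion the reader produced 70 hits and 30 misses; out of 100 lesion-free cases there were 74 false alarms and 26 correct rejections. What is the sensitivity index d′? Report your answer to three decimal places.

H = 70/100 = 0.7000
FA = 74/100 = 0.7400
z(0.7000) = 0.5244, z(0.7400) = 0.6433
d' = z(H) − z(FA) = 0.5244 − 0.6433 = -0.1189

d′ = -0.119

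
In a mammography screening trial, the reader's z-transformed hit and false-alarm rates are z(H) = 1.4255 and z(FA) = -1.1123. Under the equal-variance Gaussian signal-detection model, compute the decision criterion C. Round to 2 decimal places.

C = -0.16

c = −½·[z(H) + z(FA)] = −½·(1.4255 + (-1.1123)) = -0.1566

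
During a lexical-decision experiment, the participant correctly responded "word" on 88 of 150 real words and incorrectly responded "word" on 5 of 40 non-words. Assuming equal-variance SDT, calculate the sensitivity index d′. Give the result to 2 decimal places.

H = 88/150 = 0.5867
FA = 5/40 = 0.1250
Φ⁻¹(H) = Φ⁻¹(0.5867) = 0.219
Φ⁻¹(FA) = Φ⁻¹(0.1250) = -1.150
d' = z(H) − z(FA) = 0.219 − (-1.150) = 1.369

d′ = 1.37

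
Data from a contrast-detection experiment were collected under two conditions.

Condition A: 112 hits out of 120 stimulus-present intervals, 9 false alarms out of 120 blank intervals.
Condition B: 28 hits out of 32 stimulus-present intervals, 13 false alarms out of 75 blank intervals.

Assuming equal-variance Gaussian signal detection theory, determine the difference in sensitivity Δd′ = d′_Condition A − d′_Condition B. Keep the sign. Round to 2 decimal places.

Condition A: z(0.9333) = 1.501, z(0.0750) = -1.440, d' = 2.941
Condition B: z(0.8750) = 1.150, z(0.1733) = -0.941, d' = 2.091
Δd' = d'_Condition A − d'_Condition B = 2.941 − 2.091 = 0.850
Condition A has the higher sensitivity.

Δd′ = 0.85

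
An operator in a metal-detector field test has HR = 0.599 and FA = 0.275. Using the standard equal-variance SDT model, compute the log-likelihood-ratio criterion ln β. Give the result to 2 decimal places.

ln β = 0.15

Φ⁻¹(H) = 0.251
Φ⁻¹(FA) = -0.598
ln β = −½·[z(H)² − z(FA)²] = −0.5 × (0.063 − 0.358) = 0.1475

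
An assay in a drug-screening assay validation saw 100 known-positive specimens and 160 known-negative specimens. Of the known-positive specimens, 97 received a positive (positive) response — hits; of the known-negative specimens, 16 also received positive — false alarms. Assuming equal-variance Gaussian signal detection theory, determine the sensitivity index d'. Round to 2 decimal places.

d' = 3.16

H = 97/100 = 0.9700
FA = 16/160 = 0.1000
z(H) = 1.881
z(FA) = -1.282
d' = z(H) − z(FA) = 1.881 − (-1.282) = 3.163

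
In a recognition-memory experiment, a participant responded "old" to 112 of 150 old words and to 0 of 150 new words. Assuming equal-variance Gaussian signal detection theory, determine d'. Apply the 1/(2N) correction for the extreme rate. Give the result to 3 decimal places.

d' = 3.377

The false-alarm rate is 0/150 = 0, so apply the 1/(2N) correction: FA → 1/(2·150) = 0.00333.
z(H) = z(0.74667) = 0.6640
z(FA) = z(0.00333) = -2.7134
d' = 0.6640 − (-2.7134) = 3.3774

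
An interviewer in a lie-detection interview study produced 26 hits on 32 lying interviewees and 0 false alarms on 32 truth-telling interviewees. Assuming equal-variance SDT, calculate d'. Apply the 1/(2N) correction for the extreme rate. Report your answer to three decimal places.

The false-alarm rate is 0/32 = 0, so apply the 1/(2N) correction: FA → 1/(2·32) = 0.01562.
z(H) = z(0.81250) = 0.8871
z(FA) = z(0.01562) = -2.1540
d' = 0.8871 − (-2.1540) = 3.0411

d' = 3.041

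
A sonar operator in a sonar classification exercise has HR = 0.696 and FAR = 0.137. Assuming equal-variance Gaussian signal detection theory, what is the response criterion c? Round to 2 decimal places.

Φ⁻¹(H) = Φ⁻¹(0.696) = 0.513
Φ⁻¹(FA) = Φ⁻¹(0.137) = -1.094
c = −½·[z(H) + z(FA)] = −0.5 × (0.513 + (-1.094)) = 0.2905
c > 0: the sonar operator has a conservative response bias.

c = 0.29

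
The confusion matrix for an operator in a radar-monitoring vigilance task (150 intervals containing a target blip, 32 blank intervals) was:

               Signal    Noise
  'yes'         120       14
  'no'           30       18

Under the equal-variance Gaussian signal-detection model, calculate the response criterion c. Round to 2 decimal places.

c = -0.34

H = 120/150 = 0.8000
FA = 14/32 = 0.4375
z(H) = 0.8416
z(FA) = -0.1573
c = −½·[z(H) + z(FA)] = −0.5 × (0.8416 + (-0.1573)) = -0.34215
c < 0: the operator has a liberal response bias.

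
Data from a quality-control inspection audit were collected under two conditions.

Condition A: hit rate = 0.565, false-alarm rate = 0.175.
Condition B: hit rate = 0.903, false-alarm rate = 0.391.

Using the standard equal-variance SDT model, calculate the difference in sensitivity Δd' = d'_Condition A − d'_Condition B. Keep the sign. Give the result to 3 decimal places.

Condition A: z(0.565) = 0.1637, z(0.175) = -0.9346, d' = 1.0983
Condition B: z(0.903) = 1.2988, z(0.391) = -0.2767, d' = 1.5755
Δd' = d'_Condition A − d'_Condition B = 1.0983 − 1.5755 = -0.4772
Condition B has the higher sensitivity.

Δd' = -0.477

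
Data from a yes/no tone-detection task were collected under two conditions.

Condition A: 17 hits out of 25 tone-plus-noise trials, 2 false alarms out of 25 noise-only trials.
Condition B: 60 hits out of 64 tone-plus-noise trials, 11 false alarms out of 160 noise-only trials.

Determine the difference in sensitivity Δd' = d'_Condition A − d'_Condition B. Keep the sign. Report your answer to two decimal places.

Condition A: z(0.6800) = 0.468, z(0.0800) = -1.405, d' = 1.873
Condition B: z(0.9375) = 1.534, z(0.0688) = -1.485, d' = 3.019
Δd' = d'_Condition A − d'_Condition B = 1.873 − 3.019 = -1.146
Condition B has the higher sensitivity.

Δd' = -1.15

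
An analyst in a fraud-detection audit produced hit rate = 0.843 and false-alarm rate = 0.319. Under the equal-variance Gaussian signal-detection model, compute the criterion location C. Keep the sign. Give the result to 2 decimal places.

z(H) = 1.007
z(FA) = -0.470
c = −½·[z(H) + z(FA)] = −0.5 × (1.007 + (-0.470)) = -0.2685

C = -0.27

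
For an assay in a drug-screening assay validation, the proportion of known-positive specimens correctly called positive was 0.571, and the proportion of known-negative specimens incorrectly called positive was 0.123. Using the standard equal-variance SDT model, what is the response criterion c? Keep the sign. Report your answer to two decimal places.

z(0.571) = 0.1789, z(0.123) = -1.1601
c = −½·[z(H) + z(FA)] = −0.5 × (0.1789 + (-1.1601)) = 0.4906
c > 0: the assay has a conservative response bias.

c = 0.49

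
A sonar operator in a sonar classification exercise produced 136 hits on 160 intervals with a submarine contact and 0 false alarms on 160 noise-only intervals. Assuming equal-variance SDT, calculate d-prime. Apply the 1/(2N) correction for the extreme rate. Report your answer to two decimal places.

d-prime = 3.77

The false-alarm rate is 0/160 = 0, so apply the 1/(2N) correction: FA → 1/(2·160) = 0.00313.
z(H) = z(0.85000) = 1.036
z(FA) = z(0.00313) = -2.734
d' = 1.036 − (-2.734) = 3.770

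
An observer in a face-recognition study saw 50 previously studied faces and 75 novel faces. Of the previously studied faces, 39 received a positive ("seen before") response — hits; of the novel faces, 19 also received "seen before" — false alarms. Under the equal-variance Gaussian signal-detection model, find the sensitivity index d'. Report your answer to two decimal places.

H = 39/50 = 0.7800
FA = 19/75 = 0.2533
Φ⁻¹(H) = 0.772
Φ⁻¹(FA) = -0.664
d' = z(H) − z(FA) = 0.772 − (-0.664) = 1.436

d' = 1.44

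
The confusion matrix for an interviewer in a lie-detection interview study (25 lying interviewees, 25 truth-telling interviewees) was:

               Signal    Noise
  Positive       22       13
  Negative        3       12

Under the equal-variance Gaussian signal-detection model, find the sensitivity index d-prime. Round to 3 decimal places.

d-prime = 1.125

H = 22/25 = 0.8800
FA = 13/25 = 0.5200
Φ⁻¹(H) = 1.1750
Φ⁻¹(FA) = 0.0502
d' = z(H) − z(FA) = 1.1750 − 0.0502 = 1.1248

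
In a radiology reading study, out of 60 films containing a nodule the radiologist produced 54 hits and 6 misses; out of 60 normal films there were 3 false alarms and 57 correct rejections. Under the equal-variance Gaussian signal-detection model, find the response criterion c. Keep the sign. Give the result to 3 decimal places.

c = 0.182

H = 54/60 = 0.9000
FA = 3/60 = 0.0500
z(0.9000) = 1.2816, z(0.0500) = -1.6449
c = −½·[z(H) + z(FA)] = −0.5 × (1.2816 + (-1.6449)) = 0.18165
c > 0: the radiologist has a conservative response bias.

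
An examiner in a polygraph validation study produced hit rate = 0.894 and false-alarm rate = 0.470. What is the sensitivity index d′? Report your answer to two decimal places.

Φ⁻¹(H) = Φ⁻¹(0.894) = 1.2481
Φ⁻¹(FA) = Φ⁻¹(0.470) = -0.0753
d' = z(H) − z(FA) = 1.2481 − (-0.0753) = 1.3234

d′ = 1.32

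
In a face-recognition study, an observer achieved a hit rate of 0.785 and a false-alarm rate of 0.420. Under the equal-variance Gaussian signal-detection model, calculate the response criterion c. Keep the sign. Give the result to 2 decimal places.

Φ⁻¹(H) = Φ⁻¹(0.785) = 0.7892
Φ⁻¹(FA) = Φ⁻¹(0.420) = -0.2019
c = −½·[z(H) + z(FA)] = −0.5 × (0.7892 + (-0.2019)) = -0.29365
c < 0: the observer has a liberal response bias.

c = -0.29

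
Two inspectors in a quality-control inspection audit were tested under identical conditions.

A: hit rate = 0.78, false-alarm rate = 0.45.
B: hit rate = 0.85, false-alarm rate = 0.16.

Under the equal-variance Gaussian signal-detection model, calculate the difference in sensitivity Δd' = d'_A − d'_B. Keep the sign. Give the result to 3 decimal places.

A: z(0.78) = 0.7722, z(0.45) = -0.1257, d' = 0.8979
B: z(0.85) = 1.0364, z(0.16) = -0.9945, d' = 2.0309
Δd' = d'_A − d'_B = 0.8979 − 2.0309 = -1.1330
B has the higher sensitivity.

Δd' = -1.133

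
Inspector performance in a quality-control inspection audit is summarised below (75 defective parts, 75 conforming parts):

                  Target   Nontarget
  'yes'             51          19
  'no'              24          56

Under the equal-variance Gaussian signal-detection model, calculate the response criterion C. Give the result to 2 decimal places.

C = 0.10

H = 51/75 = 0.6800
FA = 19/75 = 0.2533
z(H) = 0.468
z(FA) = -0.664
c = −½·[z(H) + z(FA)] = −0.5 × (0.468 + (-0.664)) = 0.098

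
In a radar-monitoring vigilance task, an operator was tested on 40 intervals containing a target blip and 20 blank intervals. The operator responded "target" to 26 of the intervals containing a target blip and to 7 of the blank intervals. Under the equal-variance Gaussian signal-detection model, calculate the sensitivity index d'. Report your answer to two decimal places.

d' = 0.77

H = 26/40 = 0.6500
FA = 7/20 = 0.3500
z(0.6500) = 0.385, z(0.3500) = -0.385
d' = z(H) − z(FA) = 0.385 − (-0.385) = 0.770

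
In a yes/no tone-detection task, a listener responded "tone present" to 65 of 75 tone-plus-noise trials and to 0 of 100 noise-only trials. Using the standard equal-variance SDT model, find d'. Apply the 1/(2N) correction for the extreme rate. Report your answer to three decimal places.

The false-alarm rate is 0/100 = 0, so apply the 1/(2N) correction: FA → 1/(2·100) = 0.00500.
z(H) = z(0.86667) = 1.1108
z(FA) = z(0.00500) = -2.5758
d' = 1.1108 − (-2.5758) = 3.6866

d' = 3.687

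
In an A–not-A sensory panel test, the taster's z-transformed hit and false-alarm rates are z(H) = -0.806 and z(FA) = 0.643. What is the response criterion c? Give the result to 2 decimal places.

c = −½·[z(H) + z(FA)] = −½·(-0.806 + 0.643) = 0.0815

c = 0.08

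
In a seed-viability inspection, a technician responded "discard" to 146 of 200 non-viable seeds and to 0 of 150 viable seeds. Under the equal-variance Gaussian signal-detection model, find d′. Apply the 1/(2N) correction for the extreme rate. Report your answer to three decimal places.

d′ = 3.326

The false-alarm rate is 0/150 = 0, so apply the 1/(2N) correction: FA → 1/(2·150) = 0.00333.
z(H) = z(0.73000) = 0.6128
z(FA) = z(0.00333) = -2.7134
d' = 0.6128 − (-2.7134) = 3.3262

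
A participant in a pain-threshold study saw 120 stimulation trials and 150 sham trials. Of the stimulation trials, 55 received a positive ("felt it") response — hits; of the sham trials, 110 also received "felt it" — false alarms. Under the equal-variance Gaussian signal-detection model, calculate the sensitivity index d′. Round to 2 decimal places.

d′ = -0.73

H = 55/120 = 0.4583
FA = 110/150 = 0.7333
Φ⁻¹(H) = Φ⁻¹(0.4583) = -0.105
Φ⁻¹(FA) = Φ⁻¹(0.7333) = 0.623
d' = z(H) − z(FA) = -0.105 − 0.623 = -0.728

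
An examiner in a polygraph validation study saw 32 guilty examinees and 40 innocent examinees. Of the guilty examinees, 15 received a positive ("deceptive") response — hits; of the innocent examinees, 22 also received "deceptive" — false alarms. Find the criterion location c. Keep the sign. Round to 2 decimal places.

H = 15/32 = 0.4688
FA = 22/40 = 0.5500
z(H) = -0.078
z(FA) = 0.126
c = −½·[z(H) + z(FA)] = −0.5 × (-0.078 + 0.126) = -0.024
c < 0: the examiner has a liberal response bias.

c = -0.02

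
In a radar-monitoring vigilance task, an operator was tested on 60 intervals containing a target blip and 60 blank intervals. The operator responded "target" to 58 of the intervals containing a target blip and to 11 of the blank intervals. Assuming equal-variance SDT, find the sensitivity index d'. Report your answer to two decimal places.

d' = 2.74

H = 58/60 = 0.9667
FA = 11/60 = 0.1833
Φ⁻¹(0.9667) = 1.834, Φ⁻¹(0.1833) = -0.903
d' = z(H) − z(FA) = 1.834 − (-0.903) = 2.737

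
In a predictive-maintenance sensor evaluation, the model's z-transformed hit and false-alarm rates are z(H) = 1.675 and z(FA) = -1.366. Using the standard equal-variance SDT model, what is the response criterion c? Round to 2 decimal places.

c = −½·[z(H) + z(FA)] = −½·(1.675 + (-1.366)) = -0.1545
c < 0: the model has a liberal response bias.

c = -0.15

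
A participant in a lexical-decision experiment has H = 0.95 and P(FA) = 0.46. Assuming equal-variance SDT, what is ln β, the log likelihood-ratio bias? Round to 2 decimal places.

z(H) = z(0.95) = 1.645
z(FA) = z(0.46) = -0.100
ln β = −½·[z(H)² − z(FA)²] = −0.5 × (2.706 − 0.010) = -1.348

ln β = -1.35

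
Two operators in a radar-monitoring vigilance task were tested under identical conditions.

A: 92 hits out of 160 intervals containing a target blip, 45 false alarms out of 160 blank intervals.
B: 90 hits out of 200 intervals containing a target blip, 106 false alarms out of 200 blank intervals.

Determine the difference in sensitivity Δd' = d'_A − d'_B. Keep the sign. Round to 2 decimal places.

Δd' = 0.97

A: z(0.5750) = 0.189, z(0.2812) = -0.579, d' = 0.768
B: z(0.4500) = -0.126, z(0.5300) = 0.075, d' = -0.201
Δd' = d'_A − d'_B = 0.768 − (-0.201) = 0.969
A has the higher sensitivity.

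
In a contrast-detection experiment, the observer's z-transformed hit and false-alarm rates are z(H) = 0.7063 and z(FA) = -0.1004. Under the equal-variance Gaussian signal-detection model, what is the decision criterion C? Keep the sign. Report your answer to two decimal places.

C = -0.30

c = −½·[z(H) + z(FA)] = −½·(0.7063 + (-0.1004)) = -0.30295
c < 0: the observer has a liberal response bias.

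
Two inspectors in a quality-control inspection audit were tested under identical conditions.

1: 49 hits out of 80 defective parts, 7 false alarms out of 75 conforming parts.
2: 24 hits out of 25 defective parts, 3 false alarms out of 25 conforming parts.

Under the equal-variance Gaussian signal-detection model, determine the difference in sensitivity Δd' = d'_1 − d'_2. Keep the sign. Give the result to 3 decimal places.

Δd' = -1.319

1: z(0.6125) = 0.2858, z(0.0933) = -1.3207, d' = 1.6065
2: z(0.9600) = 1.7507, z(0.1200) = -1.1750, d' = 2.9257
Δd' = d'_1 − d'_2 = 1.6065 − 2.9257 = -1.3192
2 has the higher sensitivity.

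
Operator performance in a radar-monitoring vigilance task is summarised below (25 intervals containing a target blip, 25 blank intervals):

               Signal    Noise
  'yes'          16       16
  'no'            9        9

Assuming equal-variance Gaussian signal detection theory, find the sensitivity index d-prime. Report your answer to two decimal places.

H = 16/25 = 0.6400
FA = 16/25 = 0.6400
z(H) = z(0.6400) = 0.358
z(FA) = z(0.6400) = 0.358
d' = z(H) − z(FA) = 0.358 − 0.358 = 0.000

d-prime = 0.00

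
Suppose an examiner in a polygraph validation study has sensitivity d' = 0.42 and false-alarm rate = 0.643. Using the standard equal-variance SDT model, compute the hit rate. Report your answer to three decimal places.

hit rate = 0.784

z(false-alarm rate) = z(0.643) = 0.3665
z(H) = z(FA) + d' = 0.3665 + 0.42 = 0.7865
hit rate = Φ(0.7865) = 0.7842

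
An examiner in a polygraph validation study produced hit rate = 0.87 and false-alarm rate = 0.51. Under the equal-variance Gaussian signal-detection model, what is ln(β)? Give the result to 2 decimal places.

z(0.87) = 1.126, z(0.51) = 0.025
ln β = −½·[z(H)² − z(FA)²] = −0.5 × (1.268 − 0.001) = -0.6335

ln β = -0.63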